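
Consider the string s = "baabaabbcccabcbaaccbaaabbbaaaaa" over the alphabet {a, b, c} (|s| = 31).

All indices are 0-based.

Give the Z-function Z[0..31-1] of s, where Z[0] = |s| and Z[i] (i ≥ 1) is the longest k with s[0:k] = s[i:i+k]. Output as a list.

Z[0]=31
i=1: fresh scan; Z[1]=0
i=2: fresh scan; Z[2]=0
i=3: fresh scan; Z[3]=4 scan→box=[3,7)
i=4: min(r-i=3, Z[1]=0)=0; Z[4]=0
i=5: min(r-i=2, Z[2]=0)=0; Z[5]=0
i=6: min(r-i=1, Z[3]=4)=1; Z[6]=1
i=7: fresh scan; Z[7]=1 scan→box=[7,8)
i=8: fresh scan; Z[8]=0
i=9: fresh scan; Z[9]=0
i=10: fresh scan; Z[10]=0
i=11: fresh scan; Z[11]=0
i=12: fresh scan; Z[12]=1 scan→box=[12,13)
i=13: fresh scan; Z[13]=0
i=14: fresh scan; Z[14]=3 scan→box=[14,17)
i=15: min(r-i=2, Z[1]=0)=0; Z[15]=0
i=16: min(r-i=1, Z[2]=0)=0; Z[16]=0
i=17: fresh scan; Z[17]=0
i=18: fresh scan; Z[18]=0
i=19: fresh scan; Z[19]=3 scan→box=[19,22)
i=20: min(r-i=2, Z[1]=0)=0; Z[20]=0
i=21: min(r-i=1, Z[2]=0)=0; Z[21]=0
i=22: fresh scan; Z[22]=0
i=23: fresh scan; Z[23]=1 scan→box=[23,24)
i=24: fresh scan; Z[24]=1 scan→box=[24,25)
i=25: fresh scan; Z[25]=3 scan→box=[25,28)
i=26: min(r-i=2, Z[1]=0)=0; Z[26]=0
i=27: min(r-i=1, Z[2]=0)=0; Z[27]=0
i=28: fresh scan; Z[28]=0
i=29: fresh scan; Z[29]=0
i=30: fresh scan; Z[30]=0

[31, 0, 0, 4, 0, 0, 1, 1, 0, 0, 0, 0, 1, 0, 3, 0, 0, 0, 0, 3, 0, 0, 0, 1, 1, 3, 0, 0, 0, 0, 0]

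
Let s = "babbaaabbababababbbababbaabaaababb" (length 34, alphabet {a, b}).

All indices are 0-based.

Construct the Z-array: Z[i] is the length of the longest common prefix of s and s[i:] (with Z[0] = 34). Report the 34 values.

Z[0]=34
i=1: outside box; Z[1]=0
i=2: outside box; Z[2]=1 grow→box=[2,3)
i=3: outside box; Z[3]=2 grow→box=[3,5)
i=4: min(r-i=1, Z[1]=0)=0; Z[4]=0
i=5: outside box; Z[5]=0
i=6: outside box; Z[6]=0
i=7: outside box; Z[7]=1 grow→box=[7,8)
i=8: outside box; Z[8]=3 grow→box=[8,11)
i=9: min(r-i=2, Z[1]=0)=0; Z[9]=0
i=10: min(r-i=1, Z[2]=1)=1; Z[10]=3 grow→box=[10,13)
i=11: min(r-i=2, Z[1]=0)=0; Z[11]=0
i=12: min(r-i=1, Z[2]=1)=1; Z[12]=3 grow→box=[12,15)
i=13: min(r-i=2, Z[1]=0)=0; Z[13]=0
i=14: min(r-i=1, Z[2]=1)=1; Z[14]=4 grow→box=[14,18)
i=15: min(r-i=3, Z[1]=0)=0; Z[15]=0
i=16: min(r-i=2, Z[2]=1)=1; Z[16]=1
i=17: min(r-i=1, Z[3]=2)=1; Z[17]=1
i=18: outside box; Z[18]=3 grow→box=[18,21)
i=19: min(r-i=2, Z[1]=0)=0; Z[19]=0
i=20: min(r-i=1, Z[2]=1)=1; Z[20]=6 grow→box=[20,26)
i=21: min(r-i=5, Z[1]=0)=0; Z[21]=0
i=22: min(r-i=4, Z[2]=1)=1; Z[22]=1
i=23: min(r-i=3, Z[3]=2)=2; Z[23]=2
i=24: min(r-i=2, Z[4]=0)=0; Z[24]=0
i=25: min(r-i=1, Z[5]=0)=0; Z[25]=0
i=26: outside box; Z[26]=2 grow→box=[26,28)
i=27: min(r-i=1, Z[1]=0)=0; Z[27]=0
i=28: outside box; Z[28]=0
i=29: outside box; Z[29]=0
i=30: outside box; Z[30]=4 grow→box=[30,34)
i=31: min(r-i=3, Z[1]=0)=0; Z[31]=0
i=32: min(r-i=2, Z[2]=1)=1; Z[32]=1
i=33: min(r-i=1, Z[3]=2)=1; Z[33]=1

[34, 0, 1, 2, 0, 0, 0, 1, 3, 0, 3, 0, 3, 0, 4, 0, 1, 1, 3, 0, 6, 0, 1, 2, 0, 0, 2, 0, 0, 0, 4, 0, 1, 1]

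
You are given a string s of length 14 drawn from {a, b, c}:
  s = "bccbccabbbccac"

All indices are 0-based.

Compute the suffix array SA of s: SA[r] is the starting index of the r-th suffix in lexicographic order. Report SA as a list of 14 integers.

rank | idx | suffix
   0 |   6 | abbbccac
   1 |  12 | ac
   2 |   7 | bbbccac
   3 |   8 | bbccac
   4 |   3 | bccabbbccac
   5 |   9 | bccac
   6 |   0 | bccbccabbbccac
   7 |  13 | c
   8 |   5 | cabbbccac
   9 |  11 | cac
  10 |   2 | cbccabbbccac
  11 |   4 | ccabbbccac
  12 |  10 | ccac
  13 |   1 | ccbccabbbccac

[6, 12, 7, 8, 3, 9, 0, 13, 5, 11, 2, 4, 10, 1]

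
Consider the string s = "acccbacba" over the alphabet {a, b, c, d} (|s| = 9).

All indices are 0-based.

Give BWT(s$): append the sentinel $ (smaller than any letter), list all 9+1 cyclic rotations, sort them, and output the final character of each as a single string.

abb$ccacca

rank  rotation    last
    0  $acccbacba  a
    1  a$acccbacb  b
    2  acba$acccb  b
    3  acccbacba$  $
    4  ba$acccbac  c
    5  bacba$accc  c
    6  cba$acccba  a
    7  cbacba$acc  c
    8  ccbacba$ac  c
    9  cccbacba$a  a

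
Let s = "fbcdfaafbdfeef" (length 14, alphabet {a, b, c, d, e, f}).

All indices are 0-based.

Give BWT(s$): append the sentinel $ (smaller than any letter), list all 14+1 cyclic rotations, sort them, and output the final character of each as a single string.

rank  rotation         last
    0  $fbcdfaafbdfeef  f
    1  aafbdfeef$fbcdf  f
    2  afbdfeef$fbcdfa  a
    3  bcdfaafbdfeef$f  f
    4  bdfeef$fbcdfaaf  f
    5  cdfaafbdfeef$fb  b
    6  dfaafbdfeef$fbc  c
    7  dfeef$fbcdfaafb  b
    8  eef$fbcdfaafbdf  f
    9  ef$fbcdfaafbdfe  e
   10  f$fbcdfaafbdfee  e
   11  faafbdfeef$fbcd  d
   12  fbcdfaafbdfeef$  $
   13  fbdfeef$fbcdfaa  a
   14  feef$fbcdfaafbd  d

ffaffbcbfeed$ad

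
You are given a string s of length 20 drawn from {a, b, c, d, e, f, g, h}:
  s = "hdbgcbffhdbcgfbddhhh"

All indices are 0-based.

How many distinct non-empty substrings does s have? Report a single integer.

192

sorted suffixes:
  #0 SA[0]=10  'bcgfbddhhh'
  #1 SA[1]=14  'bddhhh'
  #2 SA[2]=5  'bffhdbcgfbddhhh'
  #3 SA[3]=2  'bgcbffhdbcgfbddhhh'
  #4 SA[4]=4  'cbffhdbcgfbddhhh'
  #5 SA[5]=11  'cgfbddhhh'
  #6 SA[6]=9  'dbcgfbddhhh'
  #7 SA[7]=1  'dbgcbffhdbcgfbddhhh'
  #8 SA[8]=15  'ddhhh'
  #9 SA[9]=16  'dhhh'
  #10 SA[10]=13  'fbddhhh'
  #11 SA[11]=6  'ffhdbcgfbddhhh'
  #12 SA[12]=7  'fhdbcgfbddhhh'
  #13 SA[13]=3  'gcbffhdbcgfbddhhh'
  #14 SA[14]=12  'gfbddhhh'
  #15 SA[15]=19  'h'
  #16 SA[16]=8  'hdbcgfbddhhh'
  #17 SA[17]=0  'hdbgcbffhdbcgfbddhhh'
  #18 SA[18]=18  'hh'
  #19 SA[19]=17  'hhh'

SA = [10, 14, 5, 2, 4, 11, 9, 1, 15, 16, 13, 6, 7, 3, 12, 19, 8, 0, 18, 17]
[i] adj suffixes → lcp
  [1] 10/14 → 1 ('b')
  [2] 14/5 → 1 ('b')
  [3] 5/2 → 1 ('b')
  [4] 2/4 → 0 ('')
  [5] 4/11 → 1 ('c')
  [6] 11/9 → 0 ('')
  [7] 9/1 → 2 ('db')
  [8] 1/15 → 1 ('d')
  [9] 15/16 → 1 ('d')
  [10] 16/13 → 0 ('')
  [11] 13/6 → 1 ('f')
  [12] 6/7 → 1 ('f')
  [13] 7/3 → 0 ('')
  [14] 3/12 → 1 ('g')
  [15] 12/19 → 0 ('')
  [16] 19/8 → 1 ('h')
  [17] 8/0 → 3 ('hdb')
  [18] 0/18 → 1 ('h')
  [19] 18/17 → 2 ('hh')

n(n+1)/2 = 20·21/2 = 210
Σ LCP = 0 + 1 + 1 + 1 + 0 + 1 + 0 + 2 + 1 + 1 + 0 + 1 + 1 + 0 + 1 + 0 + 1 + 3 + 1 + 2 = 18
distinct = 210 − 18 = 192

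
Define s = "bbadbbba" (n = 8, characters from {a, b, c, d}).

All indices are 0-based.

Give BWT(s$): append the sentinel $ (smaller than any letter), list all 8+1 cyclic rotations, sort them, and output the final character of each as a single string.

rank  rotation   last
    0  $bbadbbba  a
    1  a$bbadbbb  b
    2  adbbba$bb  b
    3  ba$bbadbb  b
    4  badbbba$b  b
    5  bba$bbadb  b
    6  bbadbbba$  $
    7  bbba$bbad  d
    8  dbbba$bba  a

abbbbb$da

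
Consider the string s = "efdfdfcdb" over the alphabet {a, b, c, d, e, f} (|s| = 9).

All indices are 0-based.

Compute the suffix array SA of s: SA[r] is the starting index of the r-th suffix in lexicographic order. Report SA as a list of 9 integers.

rank→(start, suffix):
  0 → (8, 'b')
  1 → (6, 'cdb')
  2 → (7, 'db')
  3 → (4, 'dfcdb')
  4 → (2, 'dfdfcdb')
  5 → (0, 'efdfdfcdb')
  6 → (5, 'fcdb')
  7 → (3, 'fdfcdb')
  8 → (1, 'fdfdfcdb')

[8, 6, 7, 4, 2, 0, 5, 3, 1]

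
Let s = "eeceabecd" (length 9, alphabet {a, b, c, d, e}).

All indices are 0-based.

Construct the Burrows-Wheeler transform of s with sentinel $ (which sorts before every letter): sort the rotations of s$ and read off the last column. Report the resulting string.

rank  rotation    last
    0  $eeceabecd  d
    1  abecd$eece  e
    2  becd$eecea  a
    3  cd$eeceabe  e
    4  ceabecd$ee  e
    5  d$eeceabec  c
    6  eabecd$eec  c
    7  ecd$eeceab  b
    8  eceabecd$e  e
    9  eeceabecd$  $

deaeeccbe$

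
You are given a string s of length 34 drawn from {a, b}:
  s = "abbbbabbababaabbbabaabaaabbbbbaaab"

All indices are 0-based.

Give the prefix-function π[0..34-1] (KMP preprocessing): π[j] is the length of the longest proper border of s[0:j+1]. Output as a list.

[0, 0, 0, 0, 0, 1, 2, 3, 1, 2, 1, 2, 1, 1, 2, 3, 4, 1, 2, 1, 1, 2, 1, 1, 1, 2, 3, 4, 5, 0, 1, 1, 1, 2]

π[0] = 0
j=1 s[j]='b': π[1]=0 (border '')
j=2 s[j]='b': π[2]=0 (border '')
j=3 s[j]='b': π[3]=0 (border '')
j=4 s[j]='b': π[4]=0 (border '')
j=5 s[j]='a': π[5]=1 (border 'a')
j=6 s[j]='b': π[6]=2 (border 'ab')
j=7 s[j]='b': π[7]=3 (border 'abb')
j=8 s[j]='a': k: 3→0; π[8]=1 (border 'a')
j=9 s[j]='b': π[9]=2 (border 'ab')
j=10 s[j]='a': k: 2→0; π[10]=1 (border 'a')
j=11 s[j]='b': π[11]=2 (border 'ab')
j=12 s[j]='a': k: 2→0; π[12]=1 (border 'a')
j=13 s[j]='a': k: 1→0; π[13]=1 (border 'a')
j=14 s[j]='b': π[14]=2 (border 'ab')
j=15 s[j]='b': π[15]=3 (border 'abb')
j=16 s[j]='b': π[16]=4 (border 'abbb')
j=17 s[j]='a': k: 4→0; π[17]=1 (border 'a')
j=18 s[j]='b': π[18]=2 (border 'ab')
j=19 s[j]='a': k: 2→0; π[19]=1 (border 'a')
j=20 s[j]='a': k: 1→0; π[20]=1 (border 'a')
j=21 s[j]='b': π[21]=2 (border 'ab')
j=22 s[j]='a': k: 2→0; π[22]=1 (border 'a')
j=23 s[j]='a': k: 1→0; π[23]=1 (border 'a')
j=24 s[j]='a': k: 1→0; π[24]=1 (border 'a')
j=25 s[j]='b': π[25]=2 (border 'ab')
j=26 s[j]='b': π[26]=3 (border 'abb')
j=27 s[j]='b': π[27]=4 (border 'abbb')
j=28 s[j]='b': π[28]=5 (border 'abbbb')
j=29 s[j]='b': k: 5→0; π[29]=0 (border '')
j=30 s[j]='a': π[30]=1 (border 'a')
j=31 s[j]='a': k: 1→0; π[31]=1 (border 'a')
j=32 s[j]='a': k: 1→0; π[32]=1 (border 'a')
j=33 s[j]='b': π[33]=2 (border 'ab')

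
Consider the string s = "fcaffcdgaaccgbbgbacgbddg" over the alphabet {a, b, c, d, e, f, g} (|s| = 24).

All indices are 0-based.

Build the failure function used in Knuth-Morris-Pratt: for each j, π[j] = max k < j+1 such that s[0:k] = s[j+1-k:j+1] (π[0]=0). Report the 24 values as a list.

π[0] = 0
j=1 s[j]='c': π[1]=0 (border '')
j=2 s[j]='a': π[2]=0 (border '')
j=3 s[j]='f': π[3]=1 (border 'f')
j=4 s[j]='f': k: 1→0; π[4]=1 (border 'f')
j=5 s[j]='c': π[5]=2 (border 'fc')
j=6 s[j]='d': k: 2→0; π[6]=0 (border '')
j=7 s[j]='g': π[7]=0 (border '')
j=8 s[j]='a': π[8]=0 (border '')
j=9 s[j]='a': π[9]=0 (border '')
j=10 s[j]='c': π[10]=0 (border '')
j=11 s[j]='c': π[11]=0 (border '')
j=12 s[j]='g': π[12]=0 (border '')
j=13 s[j]='b': π[13]=0 (border '')
j=14 s[j]='b': π[14]=0 (border '')
j=15 s[j]='g': π[15]=0 (border '')
j=16 s[j]='b': π[16]=0 (border '')
j=17 s[j]='a': π[17]=0 (border '')
j=18 s[j]='c': π[18]=0 (border '')
j=19 s[j]='g': π[19]=0 (border '')
j=20 s[j]='b': π[20]=0 (border '')
j=21 s[j]='d': π[21]=0 (border '')
j=22 s[j]='d': π[22]=0 (border '')
j=23 s[j]='g': π[23]=0 (border '')

[0, 0, 0, 1, 1, 2, 0, 0, 0, 0, 0, 0, 0, 0, 0, 0, 0, 0, 0, 0, 0, 0, 0, 0]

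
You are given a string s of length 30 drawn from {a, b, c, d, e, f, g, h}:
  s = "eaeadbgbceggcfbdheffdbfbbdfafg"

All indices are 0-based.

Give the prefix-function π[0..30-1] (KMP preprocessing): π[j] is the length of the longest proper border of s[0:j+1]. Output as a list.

[0, 0, 1, 2, 0, 0, 0, 0, 0, 1, 0, 0, 0, 0, 0, 0, 0, 1, 0, 0, 0, 0, 0, 0, 0, 0, 0, 0, 0, 0]

π[0] = 0
j=1 s[j]='a': π[1]=0 (border '')
j=2 s[j]='e': π[2]=1 (border 'e')
j=3 s[j]='a': π[3]=2 (border 'ea')
j=4 s[j]='d': k: 2→0; π[4]=0 (border '')
j=5 s[j]='b': π[5]=0 (border '')
j=6 s[j]='g': π[6]=0 (border '')
j=7 s[j]='b': π[7]=0 (border '')
j=8 s[j]='c': π[8]=0 (border '')
j=9 s[j]='e': π[9]=1 (border 'e')
j=10 s[j]='g': k: 1→0; π[10]=0 (border '')
j=11 s[j]='g': π[11]=0 (border '')
j=12 s[j]='c': π[12]=0 (border '')
j=13 s[j]='f': π[13]=0 (border '')
j=14 s[j]='b': π[14]=0 (border '')
j=15 s[j]='d': π[15]=0 (border '')
j=16 s[j]='h': π[16]=0 (border '')
j=17 s[j]='e': π[17]=1 (border 'e')
j=18 s[j]='f': k: 1→0; π[18]=0 (border '')
j=19 s[j]='f': π[19]=0 (border '')
j=20 s[j]='d': π[20]=0 (border '')
j=21 s[j]='b': π[21]=0 (border '')
j=22 s[j]='f': π[22]=0 (border '')
j=23 s[j]='b': π[23]=0 (border '')
j=24 s[j]='b': π[24]=0 (border '')
j=25 s[j]='d': π[25]=0 (border '')
j=26 s[j]='f': π[26]=0 (border '')
j=27 s[j]='a': π[27]=0 (border '')
j=28 s[j]='f': π[28]=0 (border '')
j=29 s[j]='g': π[29]=0 (border '')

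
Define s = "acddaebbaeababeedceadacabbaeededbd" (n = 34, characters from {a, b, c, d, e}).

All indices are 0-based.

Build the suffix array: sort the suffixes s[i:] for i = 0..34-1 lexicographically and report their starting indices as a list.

[10, 23, 12, 21, 0, 19, 8, 4, 26, 11, 7, 25, 6, 24, 32, 13, 22, 1, 17, 33, 20, 3, 31, 16, 2, 29, 9, 18, 5, 30, 15, 28, 14, 27]

sorted suffixes:
  #0 SA[0]=10  'ababeedceadacabbaeededbd'
  #1 SA[1]=23  'abbaeededbd'
  #2 SA[2]=12  'abeedceadacabbaeededbd'
  #3 SA[3]=21  'acabbaeededbd'
  #4 SA[4]=0  'acddaebbaeababeedceadacabbaeededbd'
  #5 SA[5]=19  'adacabbaeededbd'
  #6 SA[6]=8  'aeababeedceadacabbaeededbd'
  #7 SA[7]=4  'aebbaeababeedceadacabbaeededbd'
  #8 SA[8]=26  'aeededbd'
  #9 SA[9]=11  'babeedceadacabbaeededbd'
  #10 SA[10]=7  'baeababeedceadacabbaeededbd'
  #11 SA[11]=25  'baeededbd'
  #12 SA[12]=6  'bbaeababeedceadacabbaeededbd'
  #13 SA[13]=24  'bbaeededbd'
  #14 SA[14]=32  'bd'
  #15 SA[15]=13  'beedceadacabbaeededbd'
  #16 SA[16]=22  'cabbaeededbd'
  #17 SA[17]=1  'cddaebbaeababeedceadacabbaeededbd'
  #18 SA[18]=17  'ceadacabbaeededbd'
  #19 SA[19]=33  'd'
  #20 SA[20]=20  'dacabbaeededbd'
  #21 SA[21]=3  'daebbaeababeedceadacabbaeededbd'
  #22 SA[22]=31  'dbd'
  #23 SA[23]=16  'dceadacabbaeededbd'
  #24 SA[24]=2  'ddaebbaeababeedceadacabbaeededbd'
  #25 SA[25]=29  'dedbd'
  #26 SA[26]=9  'eababeedceadacabbaeededbd'
  #27 SA[27]=18  'eadacabbaeededbd'
  #28 SA[28]=5  'ebbaeababeedceadacabbaeededbd'
  #29 SA[29]=30  'edbd'
  #30 SA[30]=15  'edceadacabbaeededbd'
  #31 SA[31]=28  'ededbd'
  #32 SA[32]=14  'eedceadacabbaeededbd'
  #33 SA[33]=27  'eededbd'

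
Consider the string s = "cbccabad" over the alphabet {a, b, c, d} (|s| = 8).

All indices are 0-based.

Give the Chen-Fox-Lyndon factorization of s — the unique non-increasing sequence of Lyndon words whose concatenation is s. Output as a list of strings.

["c", "bcc", "abad"]

emit factor 1: 'c' (i=0, period=1)
emit factor 2: 'bcc' (i=1, period=3)
emit factor 3: 'abad' (i=4, period=4)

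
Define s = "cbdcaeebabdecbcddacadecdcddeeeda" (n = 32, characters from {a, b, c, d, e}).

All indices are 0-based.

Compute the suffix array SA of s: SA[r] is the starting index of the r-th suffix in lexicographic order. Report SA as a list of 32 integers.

rank→(start, suffix):
  0 → (31, 'a')
  1 → (8, 'abdecbcddacadecdcddeeeda')
  2 → (17, 'acadecdcddeeeda')
  3 → (19, 'adecdcddeeeda')
  4 → (4, 'aeebabdecbcddacadecdcddeeeda')
  5 → (7, 'babdecbcddacadecdcddeeeda')
  6 → (13, 'bcddacadecdcddeeeda')
  7 → (1, 'bdcaeebabdecbcddacadecdcddeeeda')
  8 → (9, 'bdecbcddacadecdcddeeeda')
  9 → (18, 'cadecdcddeeeda')
  10 → (3, 'caeebabdecbcddacadecdcddeeeda')
  11 → (12, 'cbcddacadecdcddeeeda')
  12 → (0, 'cbdcaeebabdecbcddacadecdcddeeeda')
  13 → (22, 'cdcddeeeda')
  14 → (14, 'cddacadecdcddeeeda')
  15 → (24, 'cddeeeda')
  16 → (30, 'da')
  17 → (16, 'dacadecdcddeeeda')
  18 → (2, 'dcaeebabdecbcddacadecdcddeeeda')
  19 → (23, 'dcddeeeda')
  20 → (15, 'ddacadecdcddeeeda')
  21 → (25, 'ddeeeda')
  22 → (10, 'decbcddacadecdcddeeeda')
  23 → (20, 'decdcddeeeda')
  24 → (26, 'deeeda')
  25 → (6, 'ebabdecbcddacadecdcddeeeda')
  26 → (11, 'ecbcddacadecdcddeeeda')
  27 → (21, 'ecdcddeeeda')
  28 → (29, 'eda')
  29 → (5, 'eebabdecbcddacadecdcddeeeda')
  30 → (28, 'eeda')
  31 → (27, 'eeeda')

[31, 8, 17, 19, 4, 7, 13, 1, 9, 18, 3, 12, 0, 22, 14, 24, 30, 16, 2, 23, 15, 25, 10, 20, 26, 6, 11, 21, 29, 5, 28, 27]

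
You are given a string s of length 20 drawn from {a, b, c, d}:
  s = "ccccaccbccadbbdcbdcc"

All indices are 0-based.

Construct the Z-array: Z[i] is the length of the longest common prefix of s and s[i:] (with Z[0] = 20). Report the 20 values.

[20, 3, 2, 1, 0, 2, 1, 0, 2, 1, 0, 0, 0, 0, 0, 1, 0, 0, 2, 1]

Z[0]=20
i=1: outside box; Z[1]=3 grow→box=[1,4)
i=2: min(r-i=2, Z[1]=3)=2; Z[2]=2
i=3: min(r-i=1, Z[2]=2)=1; Z[3]=1
i=4: outside box; Z[4]=0
i=5: outside box; Z[5]=2 grow→box=[5,7)
i=6: min(r-i=1, Z[1]=3)=1; Z[6]=1
i=7: outside box; Z[7]=0
i=8: outside box; Z[8]=2 grow→box=[8,10)
i=9: min(r-i=1, Z[1]=3)=1; Z[9]=1
i=10: outside box; Z[10]=0
i=11: outside box; Z[11]=0
i=12: outside box; Z[12]=0
i=13: outside box; Z[13]=0
i=14: outside box; Z[14]=0
i=15: outside box; Z[15]=1 grow→box=[15,16)
i=16: outside box; Z[16]=0
i=17: outside box; Z[17]=0
i=18: outside box; Z[18]=2 grow→box=[18,20)
i=19: min(r-i=1, Z[1]=3)=1; Z[19]=1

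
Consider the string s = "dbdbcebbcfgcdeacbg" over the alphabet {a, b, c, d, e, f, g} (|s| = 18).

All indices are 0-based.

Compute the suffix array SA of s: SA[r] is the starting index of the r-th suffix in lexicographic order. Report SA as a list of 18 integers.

[14, 6, 3, 7, 1, 16, 15, 11, 4, 8, 2, 0, 12, 13, 5, 9, 17, 10]

rank | idx | suffix
   0 |  14 | acbg
   1 |   6 | bbcfgcdeacbg
   2 |   3 | bcebbcfgcdeacbg
   3 |   7 | bcfgcdeacbg
   4 |   1 | bdbcebbcfgcdeacbg
   5 |  16 | bg
   6 |  15 | cbg
   7 |  11 | cdeacbg
   8 |   4 | cebbcfgcdeacbg
   9 |   8 | cfgcdeacbg
  10 |   2 | dbcebbcfgcdeacbg
  11 |   0 | dbdbcebbcfgcdeacbg
  12 |  12 | deacbg
  13 |  13 | eacbg
  14 |   5 | ebbcfgcdeacbg
  15 |   9 | fgcdeacbg
  16 |  17 | g
  17 |  10 | gcdeacbg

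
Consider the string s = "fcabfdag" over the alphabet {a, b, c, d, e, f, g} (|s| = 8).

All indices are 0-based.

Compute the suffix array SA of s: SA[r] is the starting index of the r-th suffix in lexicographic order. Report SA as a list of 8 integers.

rank | idx | suffix
   0 |   2 | abfdag
   1 |   6 | ag
   2 |   3 | bfdag
   3 |   1 | cabfdag
   4 |   5 | dag
   5 |   0 | fcabfdag
   6 |   4 | fdag
   7 |   7 | g

[2, 6, 3, 1, 5, 0, 4, 7]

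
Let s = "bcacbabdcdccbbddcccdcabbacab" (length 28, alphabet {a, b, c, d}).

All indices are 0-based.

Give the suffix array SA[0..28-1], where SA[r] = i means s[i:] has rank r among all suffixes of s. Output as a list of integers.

sorted suffixes:
  #0 SA[0]=26  'ab'
  #1 SA[1]=21  'abbacab'
  #2 SA[2]=5  'abdcdccbbddcccdcabbacab'
  #3 SA[3]=24  'acab'
  #4 SA[4]=2  'acbabdcdccbbddcccdcabbacab'
  #5 SA[5]=27  'b'
  #6 SA[6]=4  'babdcdccbbddcccdcabbacab'
  #7 SA[7]=23  'bacab'
  #8 SA[8]=22  'bbacab'
  #9 SA[9]=12  'bbddcccdcabbacab'
  #10 SA[10]=0  'bcacbabdcdccbbddcccdcabbacab'
  #11 SA[11]=6  'bdcdccbbddcccdcabbacab'
  #12 SA[12]=13  'bddcccdcabbacab'
  #13 SA[13]=25  'cab'
  #14 SA[14]=20  'cabbacab'
  #15 SA[15]=1  'cacbabdcdccbbddcccdcabbacab'
  #16 SA[16]=3  'cbabdcdccbbddcccdcabbacab'
  #17 SA[17]=11  'cbbddcccdcabbacab'
  #18 SA[18]=10  'ccbbddcccdcabbacab'
  #19 SA[19]=16  'cccdcabbacab'
  #20 SA[20]=17  'ccdcabbacab'
  #21 SA[21]=18  'cdcabbacab'
  #22 SA[22]=8  'cdccbbddcccdcabbacab'
  #23 SA[23]=19  'dcabbacab'
  #24 SA[24]=9  'dccbbddcccdcabbacab'
  #25 SA[25]=15  'dcccdcabbacab'
  #26 SA[26]=7  'dcdccbbddcccdcabbacab'
  #27 SA[27]=14  'ddcccdcabbacab'

[26, 21, 5, 24, 2, 27, 4, 23, 22, 12, 0, 6, 13, 25, 20, 1, 3, 11, 10, 16, 17, 18, 8, 19, 9, 15, 7, 14]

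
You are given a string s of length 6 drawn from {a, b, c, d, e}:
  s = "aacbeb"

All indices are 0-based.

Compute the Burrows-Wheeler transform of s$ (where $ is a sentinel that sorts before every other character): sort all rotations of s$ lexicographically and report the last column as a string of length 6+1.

b$aecab

rank  rotation last
    0  $aacbeb  b
    1  aacbeb$  $
    2  acbeb$a  a
    3  b$aacbe  e
    4  beb$aac  c
    5  cbeb$aa  a
    6  eb$aacb  b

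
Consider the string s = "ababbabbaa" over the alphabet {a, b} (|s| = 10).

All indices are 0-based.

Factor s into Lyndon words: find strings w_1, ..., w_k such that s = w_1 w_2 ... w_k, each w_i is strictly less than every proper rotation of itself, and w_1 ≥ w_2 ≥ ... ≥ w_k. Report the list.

["ababbabb", "a", "a"]

emit factor 1: 'ababbabb' (i=0, period=8)
emit factor 2: 'a' (i=8, period=1)
emit factor 3: 'a' (i=9, period=1)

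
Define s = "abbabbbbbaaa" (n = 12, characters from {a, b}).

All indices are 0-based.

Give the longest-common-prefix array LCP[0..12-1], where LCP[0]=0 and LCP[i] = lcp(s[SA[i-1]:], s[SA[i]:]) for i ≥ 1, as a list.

rank→(start, suffix):
  0 → (11, 'a')
  1 → (10, 'aa')
  2 → (9, 'aaa')
  3 → (0, 'abbabbbbbaaa')
  4 → (3, 'abbbbbaaa')
  5 → (8, 'baaa')
  6 → (2, 'babbbbbaaa')
  7 → (7, 'bbaaa')
  8 → (1, 'bbabbbbbaaa')
  9 → (6, 'bbbaaa')
  10 → (5, 'bbbbaaa')
  11 → (4, 'bbbbbaaa')

SA = [11, 10, 9, 0, 3, 8, 2, 7, 1, 6, 5, 4]
[i] adj suffixes → lcp
  [1] 11/10 → 1 ('a')
  [2] 10/9 → 2 ('aa')
  [3] 9/0 → 1 ('a')
  [4] 0/3 → 3 ('abb')
  [5] 3/8 → 0 ('')
  [6] 8/2 → 2 ('ba')
  [7] 2/7 → 1 ('b')
  [8] 7/1 → 3 ('bba')
  [9] 1/6 → 2 ('bb')
  [10] 6/5 → 3 ('bbb')
  [11] 5/4 → 4 ('bbbb')

[0, 1, 2, 1, 3, 0, 2, 1, 3, 2, 3, 4]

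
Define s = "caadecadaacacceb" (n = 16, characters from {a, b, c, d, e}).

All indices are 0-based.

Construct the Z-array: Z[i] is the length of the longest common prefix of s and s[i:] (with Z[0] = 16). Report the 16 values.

Z[0]=16
i=1: fresh scan; Z[1]=0
i=2: fresh scan; Z[2]=0
i=3: fresh scan; Z[3]=0
i=4: fresh scan; Z[4]=0
i=5: fresh scan; Z[5]=2 extend→box=[5,7)
i=6: min(r-i=1, Z[1]=0)=0; Z[6]=0
i=7: fresh scan; Z[7]=0
i=8: fresh scan; Z[8]=0
i=9: fresh scan; Z[9]=0
i=10: fresh scan; Z[10]=2 extend→box=[10,12)
i=11: min(r-i=1, Z[1]=0)=0; Z[11]=0
i=12: fresh scan; Z[12]=1 extend→box=[12,13)
i=13: fresh scan; Z[13]=1 extend→box=[13,14)
i=14: fresh scan; Z[14]=0
i=15: fresh scan; Z[15]=0

[16, 0, 0, 0, 0, 2, 0, 0, 0, 0, 2, 0, 1, 1, 0, 0]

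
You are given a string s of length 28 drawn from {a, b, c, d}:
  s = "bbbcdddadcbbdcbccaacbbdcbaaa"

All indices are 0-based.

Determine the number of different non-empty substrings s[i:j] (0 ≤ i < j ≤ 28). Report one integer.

sorted suffixes:
  #0 SA[0]=27  'a'
  #1 SA[1]=26  'aa'
  #2 SA[2]=25  'aaa'
  #3 SA[3]=17  'aacbbdcbaaa'
  #4 SA[4]=18  'acbbdcbaaa'
  #5 SA[5]=7  'adcbbdcbccaacbbdcbaaa'
  #6 SA[6]=24  'baaa'
  #7 SA[7]=0  'bbbcdddadcbbdcbccaacbbdcbaaa'
  #8 SA[8]=1  'bbcdddadcbbdcbccaacbbdcbaaa'
  #9 SA[9]=20  'bbdcbaaa'
  #10 SA[10]=10  'bbdcbccaacbbdcbaaa'
  #11 SA[11]=14  'bccaacbbdcbaaa'
  #12 SA[12]=2  'bcdddadcbbdcbccaacbbdcbaaa'
  #13 SA[13]=21  'bdcbaaa'
  #14 SA[14]=11  'bdcbccaacbbdcbaaa'
  #15 SA[15]=16  'caacbbdcbaaa'
  #16 SA[16]=23  'cbaaa'
  #17 SA[17]=19  'cbbdcbaaa'
  #18 SA[18]=9  'cbbdcbccaacbbdcbaaa'
  #19 SA[19]=13  'cbccaacbbdcbaaa'
  #20 SA[20]=15  'ccaacbbdcbaaa'
  #21 SA[21]=3  'cdddadcbbdcbccaacbbdcbaaa'
  #22 SA[22]=6  'dadcbbdcbccaacbbdcbaaa'
  #23 SA[23]=22  'dcbaaa'
  #24 SA[24]=8  'dcbbdcbccaacbbdcbaaa'
  #25 SA[25]=12  'dcbccaacbbdcbaaa'
  #26 SA[26]=5  'ddadcbbdcbccaacbbdcbaaa'
  #27 SA[27]=4  'dddadcbbdcbccaacbbdcbaaa'

SA = [27, 26, 25, 17, 18, 7, 24, 0, 1, 20, 10, 14, 2, 21, 11, 16, 23, 19, 9, 13, 15, 3, 6, 22, 8, 12, 5, 4]
rank  pair      lcp
   1  s[27:],s[26:]  1  'a'
   2  s[26:],s[25:]  2  'aa'
   3  s[25:],s[17:]  2  'aa'
   4  s[17:],s[18:]  1  'a'
   5  s[18:],s[7:]  1  'a'
   6  s[7:],s[24:]  0  ''
   7  s[24:],s[0:]  1  'b'
   8  s[0:],s[1:]  2  'bb'
   9  s[1:],s[20:]  2  'bb'
  10  s[20:],s[10:]  5  'bbdcb'
  11  s[10:],s[14:]  1  'b'
  12  s[14:],s[2:]  2  'bc'
  13  s[2:],s[21:]  1  'b'
  14  s[21:],s[11:]  4  'bdcb'
  15  s[11:],s[16:]  0  ''
  16  s[16:],s[23:]  1  'c'
  17  s[23:],s[19:]  2  'cb'
  18  s[19:],s[9:]  6  'cbbdcb'
  19  s[9:],s[13:]  2  'cb'
  20  s[13:],s[15:]  1  'c'
  21  s[15:],s[3:]  1  'c'
  22  s[3:],s[6:]  0  ''
  23  s[6:],s[22:]  1  'd'
  24  s[22:],s[8:]  3  'dcb'
  25  s[8:],s[12:]  3  'dcb'
  26  s[12:],s[5:]  1  'd'
  27  s[5:],s[4:]  2  'dd'

n(n+1)/2 = 28·29/2 = 406
Σ LCP = 0 + 1 + 2 + 2 + 1 + 1 + 0 + 1 + 2 + 2 + 5 + 1 + 2 + 1 + 4 + 0 + 1 + 2 + 6 + 2 + 1 + 1 + 0 + 1 + 3 + 3 + 1 + 2 = 48
distinct = 406 − 48 = 358

358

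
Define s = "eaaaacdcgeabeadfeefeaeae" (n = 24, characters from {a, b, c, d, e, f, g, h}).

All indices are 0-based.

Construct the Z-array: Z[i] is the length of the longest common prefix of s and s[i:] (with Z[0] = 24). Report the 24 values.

Z[0]=24
i=1: outside box; Z[1]=0
i=2: outside box; Z[2]=0
i=3: outside box; Z[3]=0
i=4: outside box; Z[4]=0
i=5: outside box; Z[5]=0
i=6: outside box; Z[6]=0
i=7: outside box; Z[7]=0
i=8: outside box; Z[8]=0
i=9: outside box; Z[9]=2 grow→box=[9,11)
i=10: min(r-i=1, Z[1]=0)=0; Z[10]=0
i=11: outside box; Z[11]=0
i=12: outside box; Z[12]=2 grow→box=[12,14)
i=13: min(r-i=1, Z[1]=0)=0; Z[13]=0
i=14: outside box; Z[14]=0
i=15: outside box; Z[15]=0
i=16: outside box; Z[16]=1 grow→box=[16,17)
i=17: outside box; Z[17]=1 grow→box=[17,18)
i=18: outside box; Z[18]=0
i=19: outside box; Z[19]=2 grow→box=[19,21)
i=20: min(r-i=1, Z[1]=0)=0; Z[20]=0
i=21: outside box; Z[21]=2 grow→box=[21,23)
i=22: min(r-i=1, Z[1]=0)=0; Z[22]=0
i=23: outside box; Z[23]=1 grow→box=[23,24)

[24, 0, 0, 0, 0, 0, 0, 0, 0, 2, 0, 0, 2, 0, 0, 0, 1, 1, 0, 2, 0, 2, 0, 1]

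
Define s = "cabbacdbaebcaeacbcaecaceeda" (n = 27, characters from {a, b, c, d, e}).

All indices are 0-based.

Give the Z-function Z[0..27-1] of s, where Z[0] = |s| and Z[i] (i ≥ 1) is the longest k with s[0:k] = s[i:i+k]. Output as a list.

Z[0]=27
i=1: fresh scan; Z[1]=0
i=2: fresh scan; Z[2]=0
i=3: fresh scan; Z[3]=0
i=4: fresh scan; Z[4]=0
i=5: fresh scan; Z[5]=1 scan→box=[5,6)
i=6: fresh scan; Z[6]=0
i=7: fresh scan; Z[7]=0
i=8: fresh scan; Z[8]=0
i=9: fresh scan; Z[9]=0
i=10: fresh scan; Z[10]=0
i=11: fresh scan; Z[11]=2 scan→box=[11,13)
i=12: min(r-i=1, Z[1]=0)=0; Z[12]=0
i=13: fresh scan; Z[13]=0
i=14: fresh scan; Z[14]=0
i=15: fresh scan; Z[15]=1 scan→box=[15,16)
i=16: fresh scan; Z[16]=0
i=17: fresh scan; Z[17]=2 scan→box=[17,19)
i=18: min(r-i=1, Z[1]=0)=0; Z[18]=0
i=19: fresh scan; Z[19]=0
i=20: fresh scan; Z[20]=2 scan→box=[20,22)
i=21: min(r-i=1, Z[1]=0)=0; Z[21]=0
i=22: fresh scan; Z[22]=1 scan→box=[22,23)
i=23: fresh scan; Z[23]=0
i=24: fresh scan; Z[24]=0
i=25: fresh scan; Z[25]=0
i=26: fresh scan; Z[26]=0

[27, 0, 0, 0, 0, 1, 0, 0, 0, 0, 0, 2, 0, 0, 0, 1, 0, 2, 0, 0, 2, 0, 1, 0, 0, 0, 0]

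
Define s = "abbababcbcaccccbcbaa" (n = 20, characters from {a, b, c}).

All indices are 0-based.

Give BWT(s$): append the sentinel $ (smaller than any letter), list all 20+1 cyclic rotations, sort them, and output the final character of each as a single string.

rank  rotation               last
    0  $abbababcbcaccccbcbaa  a
    1  a$abbababcbcaccccbcba  a
    2  aa$abbababcbcaccccbcb  b
    3  ababcbcaccccbcbaa$abb  b
    4  abbababcbcaccccbcbaa$  $
    5  abcbcaccccbcbaa$abbab  b
    6  accccbcbaa$abbababcbc  c
    7  baa$abbababcbcaccccbc  c
    8  bababcbcaccccbcbaa$ab  b
    9  babcbcaccccbcbaa$abba  a
   10  bbababcbcaccccbcbaa$a  a
   11  bcaccccbcbaa$abbababc  c
   12  bcbaa$abbababcbcacccc  c
   13  bcbcaccccbcbaa$abbaba  a
   14  caccccbcbaa$abbababcb  b
   15  cbaa$abbababcbcaccccb  b
   16  cbcaccccbcbaa$abbabab  b
   17  cbcbaa$abbababcbcaccc  c
   18  ccbcbaa$abbababcbcacc  c
   19  cccbcbaa$abbababcbcac  c
   20  ccccbcbaa$abbababcbca  a

aabb$bccbaaccabbbccca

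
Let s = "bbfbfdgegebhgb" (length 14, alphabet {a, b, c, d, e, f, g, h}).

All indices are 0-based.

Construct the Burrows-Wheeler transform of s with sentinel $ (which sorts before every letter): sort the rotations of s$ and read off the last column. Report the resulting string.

bg$bfefggbbhedb

rank  rotation         last
    0  $bbfbfdgegebhgb  b
    1  b$bbfbfdgegebhg  g
    2  bbfbfdgegebhgb$  $
    3  bfbfdgegebhgb$b  b
    4  bfdgegebhgb$bbf  f
    5  bhgb$bbfbfdgege  e
    6  dgegebhgb$bbfbf  f
    7  ebhgb$bbfbfdgeg  g
    8  egebhgb$bbfbfdg  g
    9  fbfdgegebhgb$bb  b
   10  fdgegebhgb$bbfb  b
   11  gb$bbfbfdgegebh  h
   12  gebhgb$bbfbfdge  e
   13  gegebhgb$bbfbfd  d
   14  hgb$bbfbfdgegeb  b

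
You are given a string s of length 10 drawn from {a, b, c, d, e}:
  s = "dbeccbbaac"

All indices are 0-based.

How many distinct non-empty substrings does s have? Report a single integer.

sorted suffixes:
  #0 SA[0]=7  'aac'
  #1 SA[1]=8  'ac'
  #2 SA[2]=6  'baac'
  #3 SA[3]=5  'bbaac'
  #4 SA[4]=1  'beccbbaac'
  #5 SA[5]=9  'c'
  #6 SA[6]=4  'cbbaac'
  #7 SA[7]=3  'ccbbaac'
  #8 SA[8]=0  'dbeccbbaac'
  #9 SA[9]=2  'eccbbaac'

SA = [7, 8, 6, 5, 1, 9, 4, 3, 0, 2]
[i] adj suffixes → lcp
  [1] 7/8 → 1 ('a')
  [2] 8/6 → 0 ('')
  [3] 6/5 → 1 ('b')
  [4] 5/1 → 1 ('b')
  [5] 1/9 → 0 ('')
  [6] 9/4 → 1 ('c')
  [7] 4/3 → 1 ('c')
  [8] 3/0 → 0 ('')
  [9] 0/2 → 0 ('')

n(n+1)/2 = 10·11/2 = 55
Σ LCP = 0 + 1 + 0 + 1 + 1 + 0 + 1 + 1 + 0 + 0 = 5
distinct = 55 − 5 = 50

50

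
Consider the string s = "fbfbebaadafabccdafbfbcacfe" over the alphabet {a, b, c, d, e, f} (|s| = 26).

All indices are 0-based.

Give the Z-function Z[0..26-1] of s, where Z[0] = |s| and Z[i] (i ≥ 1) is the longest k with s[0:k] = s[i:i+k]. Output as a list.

[26, 0, 2, 0, 0, 0, 0, 0, 0, 0, 1, 0, 0, 0, 0, 0, 0, 4, 0, 2, 0, 0, 0, 0, 1, 0]

Z[0]=26
i=1: fresh scan; Z[1]=0
i=2: fresh scan; Z[2]=2 scan→box=[2,4)
i=3: min(r-i=1, Z[1]=0)=0; Z[3]=0
i=4: fresh scan; Z[4]=0
i=5: fresh scan; Z[5]=0
i=6: fresh scan; Z[6]=0
i=7: fresh scan; Z[7]=0
i=8: fresh scan; Z[8]=0
i=9: fresh scan; Z[9]=0
i=10: fresh scan; Z[10]=1 scan→box=[10,11)
i=11: fresh scan; Z[11]=0
i=12: fresh scan; Z[12]=0
i=13: fresh scan; Z[13]=0
i=14: fresh scan; Z[14]=0
i=15: fresh scan; Z[15]=0
i=16: fresh scan; Z[16]=0
i=17: fresh scan; Z[17]=4 scan→box=[17,21)
i=18: min(r-i=3, Z[1]=0)=0; Z[18]=0
i=19: min(r-i=2, Z[2]=2)=2; Z[19]=2
i=20: min(r-i=1, Z[3]=0)=0; Z[20]=0
i=21: fresh scan; Z[21]=0
i=22: fresh scan; Z[22]=0
i=23: fresh scan; Z[23]=0
i=24: fresh scan; Z[24]=1 scan→box=[24,25)
i=25: fresh scan; Z[25]=0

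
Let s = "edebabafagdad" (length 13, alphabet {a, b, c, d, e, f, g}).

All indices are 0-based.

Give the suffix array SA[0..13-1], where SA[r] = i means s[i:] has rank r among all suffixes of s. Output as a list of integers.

[4, 11, 6, 8, 3, 5, 12, 10, 1, 2, 0, 7, 9]

rank→(start, suffix):
  0 → (4, 'abafagdad')
  1 → (11, 'ad')
  2 → (6, 'afagdad')
  3 → (8, 'agdad')
  4 → (3, 'babafagdad')
  5 → (5, 'bafagdad')
  6 → (12, 'd')
  7 → (10, 'dad')
  8 → (1, 'debabafagdad')
  9 → (2, 'ebabafagdad')
  10 → (0, 'edebabafagdad')
  11 → (7, 'fagdad')
  12 → (9, 'gdad')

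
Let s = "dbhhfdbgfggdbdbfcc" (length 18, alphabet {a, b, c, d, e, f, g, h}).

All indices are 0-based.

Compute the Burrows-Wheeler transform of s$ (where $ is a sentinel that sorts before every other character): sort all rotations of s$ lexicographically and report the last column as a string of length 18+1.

rank  rotation             last
    0  $dbhhfdbgfggdbdbfcc  c
    1  bdbfcc$dbhhfdbgfggd  d
    2  bfcc$dbhhfdbgfggdbd  d
    3  bgfggdbdbfcc$dbhhfd  d
    4  bhhfdbgfggdbdbfcc$d  d
    5  c$dbhhfdbgfggdbdbfc  c
    6  cc$dbhhfdbgfggdbdbf  f
    7  dbdbfcc$dbhhfdbgfgg  g
    8  dbfcc$dbhhfdbgfggdb  b
    9  dbgfggdbdbfcc$dbhhf  f
   10  dbhhfdbgfggdbdbfcc$  $
   11  fcc$dbhhfdbgfggdbdb  b
   12  fdbgfggdbdbfcc$dbhh  h
   13  fggdbdbfcc$dbhhfdbg  g
   14  gdbdbfcc$dbhhfdbgfg  g
   15  gfggdbdbfcc$dbhhfdb  b
   16  ggdbdbfcc$dbhhfdbgf  f
   17  hfdbgfggdbdbfcc$dbh  h
   18  hhfdbgfggdbdbfcc$db  b

cddddcfgbf$bhggbfhb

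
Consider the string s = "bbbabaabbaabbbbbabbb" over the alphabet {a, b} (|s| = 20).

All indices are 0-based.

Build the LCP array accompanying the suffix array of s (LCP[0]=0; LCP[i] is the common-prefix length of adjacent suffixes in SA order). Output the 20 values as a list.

[0, 4, 1, 2, 3, 4, 0, 1, 5, 2, 3, 1, 2, 3, 4, 2, 3, 5, 3, 4]

rank→(start, suffix):
  0 → (5, 'aabbaabbbbbabbb')
  1 → (9, 'aabbbbbabbb')
  2 → (3, 'abaabbaabbbbbabbb')
  3 → (6, 'abbaabbbbbabbb')
  4 → (16, 'abbb')
  5 → (10, 'abbbbbabbb')
  6 → (19, 'b')
  7 → (4, 'baabbaabbbbbabbb')
  8 → (8, 'baabbbbbabbb')
  9 → (2, 'babaabbaabbbbbabbb')
  10 → (15, 'babbb')
  11 → (18, 'bb')
  12 → (7, 'bbaabbbbbabbb')
  13 → (1, 'bbabaabbaabbbbbabbb')
  14 → (14, 'bbabbb')
  15 → (17, 'bbb')
  16 → (0, 'bbbabaabbaabbbbbabbb')
  17 → (13, 'bbbabbb')
  18 → (12, 'bbbbabbb')
  19 → (11, 'bbbbbabbb')

SA = [5, 9, 3, 6, 16, 10, 19, 4, 8, 2, 15, 18, 7, 1, 14, 17, 0, 13, 12, 11]
[i] adj suffixes → lcp
  [1] 5/9 → 4 ('aabb')
  [2] 9/3 → 1 ('a')
  [3] 3/6 → 2 ('ab')
  [4] 6/16 → 3 ('abb')
  [5] 16/10 → 4 ('abbb')
  [6] 10/19 → 0 ('')
  [7] 19/4 → 1 ('b')
  [8] 4/8 → 5 ('baabb')
  [9] 8/2 → 2 ('ba')
  [10] 2/15 → 3 ('bab')
  [11] 15/18 → 1 ('b')
  [12] 18/7 → 2 ('bb')
  [13] 7/1 → 3 ('bba')
  [14] 1/14 → 4 ('bbab')
  [15] 14/17 → 2 ('bb')
  [16] 17/0 → 3 ('bbb')
  [17] 0/13 → 5 ('bbbab')
  [18] 13/12 → 3 ('bbb')
  [19] 12/11 → 4 ('bbbb')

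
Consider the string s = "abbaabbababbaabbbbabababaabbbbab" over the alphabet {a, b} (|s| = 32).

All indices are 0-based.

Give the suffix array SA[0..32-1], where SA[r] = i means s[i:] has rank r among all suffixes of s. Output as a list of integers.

rank→(start, suffix):
  0 → (3, 'aabbababbaabbbbabababaabbbbab')
  1 → (24, 'aabbbbab')
  2 → (12, 'aabbbbabababaabbbbab')
  3 → (30, 'ab')
  4 → (22, 'abaabbbbab')
  5 → (20, 'ababaabbbbab')
  6 → (18, 'abababaabbbbab')
  7 → (7, 'ababbaabbbbabababaabbbbab')
  8 → (0, 'abbaabbababbaabbbbabababaabbbbab')
  9 → (9, 'abbaabbbbabababaabbbbab')
  10 → (4, 'abbababbaabbbbabababaabbbbab')
  11 → (25, 'abbbbab')
  12 → (13, 'abbbbabababaabbbbab')
  13 → (31, 'b')
  14 → (2, 'baabbababbaabbbbabababaabbbbab')
  15 → (23, 'baabbbbab')
  16 → (11, 'baabbbbabababaabbbbab')
  17 → (29, 'bab')
  18 → (21, 'babaabbbbab')
  19 → (19, 'bababaabbbbab')
  20 → (17, 'babababaabbbbab')
  21 → (6, 'bababbaabbbbabababaabbbbab')
  22 → (8, 'babbaabbbbabababaabbbbab')
  23 → (1, 'bbaabbababbaabbbbabababaabbbbab')
  24 → (10, 'bbaabbbbabababaabbbbab')
  25 → (28, 'bbab')
  26 → (16, 'bbabababaabbbbab')
  27 → (5, 'bbababbaabbbbabababaabbbbab')
  28 → (27, 'bbbab')
  29 → (15, 'bbbabababaabbbbab')
  30 → (26, 'bbbbab')
  31 → (14, 'bbbbabababaabbbbab')

[3, 24, 12, 30, 22, 20, 18, 7, 0, 9, 4, 25, 13, 31, 2, 23, 11, 29, 21, 19, 17, 6, 8, 1, 10, 28, 16, 5, 27, 15, 26, 14]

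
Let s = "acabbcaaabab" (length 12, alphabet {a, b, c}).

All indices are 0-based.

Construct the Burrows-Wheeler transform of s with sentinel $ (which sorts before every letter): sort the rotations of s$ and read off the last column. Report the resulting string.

rank  rotation       last
    0  $acabbcaaabab  b
    1  aaabab$acabbc  c
    2  aabab$acabbca  a
    3  ab$acabbcaaab  b
    4  abab$acabbcaa  a
    5  abbcaaabab$ac  c
    6  acabbcaaabab$  $
    7  b$acabbcaaaba  a
    8  bab$acabbcaaa  a
    9  bbcaaabab$aca  a
   10  bcaaabab$acab  b
   11  caaabab$acabb  b
   12  cabbcaaabab$a  a

bcabac$aaabba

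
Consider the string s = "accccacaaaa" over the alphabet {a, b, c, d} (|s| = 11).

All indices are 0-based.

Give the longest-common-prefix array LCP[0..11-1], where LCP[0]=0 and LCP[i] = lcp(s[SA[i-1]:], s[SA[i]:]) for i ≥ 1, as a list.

[0, 1, 2, 3, 1, 2, 0, 2, 1, 2, 3]

rank | idx | suffix
   0 |  10 | a
   1 |   9 | aa
   2 |   8 | aaa
   3 |   7 | aaaa
   4 |   5 | acaaaa
   5 |   0 | accccacaaaa
   6 |   6 | caaaa
   7 |   4 | cacaaaa
   8 |   3 | ccacaaaa
   9 |   2 | cccacaaaa
  10 |   1 | ccccacaaaa

SA = [10, 9, 8, 7, 5, 0, 6, 4, 3, 2, 1]
i: (SA[i-1],SA[i]) lcp shared
  1: (10,9) 1 'a'
  2: (9,8) 2 'aa'
  3: (8,7) 3 'aaa'
  4: (7,5) 1 'a'
  5: (5,0) 2 'ac'
  6: (0,6) 0 ''
  7: (6,4) 2 'ca'
  8: (4,3) 1 'c'
  9: (3,2) 2 'cc'
  10: (2,1) 3 'ccc'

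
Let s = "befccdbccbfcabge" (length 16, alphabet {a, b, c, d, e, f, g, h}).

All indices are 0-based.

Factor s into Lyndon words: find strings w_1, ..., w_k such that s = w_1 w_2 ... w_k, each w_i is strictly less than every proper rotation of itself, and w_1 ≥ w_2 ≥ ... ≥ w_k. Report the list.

["befccd", "bccbfc", "abge"]

emit factor 1: 'befccd' (i=0, period=6)
emit factor 2: 'bccbfc' (i=6, period=6)
emit factor 3: 'abge' (i=12, period=4)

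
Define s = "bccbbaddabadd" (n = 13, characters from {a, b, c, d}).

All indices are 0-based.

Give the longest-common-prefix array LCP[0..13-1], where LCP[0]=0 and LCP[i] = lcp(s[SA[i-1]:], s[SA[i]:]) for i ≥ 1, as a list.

rank | idx | suffix
   0 |   8 | abadd
   1 |  10 | add
   2 |   5 | addabadd
   3 |   9 | badd
   4 |   4 | baddabadd
   5 |   3 | bbaddabadd
   6 |   0 | bccbbaddabadd
   7 |   2 | cbbaddabadd
   8 |   1 | ccbbaddabadd
   9 |  12 | d
  10 |   7 | dabadd
  11 |  11 | dd
  12 |   6 | ddabadd

SA = [8, 10, 5, 9, 4, 3, 0, 2, 1, 12, 7, 11, 6]
[i] adj suffixes → lcp
  [1] 8/10 → 1 ('a')
  [2] 10/5 → 3 ('add')
  [3] 5/9 → 0 ('')
  [4] 9/4 → 4 ('badd')
  [5] 4/3 → 1 ('b')
  [6] 3/0 → 1 ('b')
  [7] 0/2 → 0 ('')
  [8] 2/1 → 1 ('c')
  [9] 1/12 → 0 ('')
  [10] 12/7 → 1 ('d')
  [11] 7/11 → 1 ('d')
  [12] 11/6 → 2 ('dd')

[0, 1, 3, 0, 4, 1, 1, 0, 1, 0, 1, 1, 2]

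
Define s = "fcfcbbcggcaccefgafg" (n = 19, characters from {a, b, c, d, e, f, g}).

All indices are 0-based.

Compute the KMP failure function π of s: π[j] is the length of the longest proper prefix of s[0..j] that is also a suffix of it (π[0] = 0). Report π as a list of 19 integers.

[0, 0, 1, 2, 0, 0, 0, 0, 0, 0, 0, 0, 0, 0, 1, 0, 0, 1, 0]

π[0] = 0
j=1 s[j]='c': π[1]=0 (border '')
j=2 s[j]='f': π[2]=1 (border 'f')
j=3 s[j]='c': π[3]=2 (border 'fc')
j=4 s[j]='b': k: 2→0; π[4]=0 (border '')
j=5 s[j]='b': π[5]=0 (border '')
j=6 s[j]='c': π[6]=0 (border '')
j=7 s[j]='g': π[7]=0 (border '')
j=8 s[j]='g': π[8]=0 (border '')
j=9 s[j]='c': π[9]=0 (border '')
j=10 s[j]='a': π[10]=0 (border '')
j=11 s[j]='c': π[11]=0 (border '')
j=12 s[j]='c': π[12]=0 (border '')
j=13 s[j]='e': π[13]=0 (border '')
j=14 s[j]='f': π[14]=1 (border 'f')
j=15 s[j]='g': k: 1→0; π[15]=0 (border '')
j=16 s[j]='a': π[16]=0 (border '')
j=17 s[j]='f': π[17]=1 (border 'f')
j=18 s[j]='g': k: 1→0; π[18]=0 (border '')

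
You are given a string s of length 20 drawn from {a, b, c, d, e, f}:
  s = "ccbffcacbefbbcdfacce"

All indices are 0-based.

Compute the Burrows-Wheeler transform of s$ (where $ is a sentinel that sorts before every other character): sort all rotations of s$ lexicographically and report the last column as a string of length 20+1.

ecffbccfac$abcccbdefb

rank  rotation               last
    0  $ccbffcacbefbbcdfacce  e
    1  acbefbbcdfacce$ccbffc  c
    2  acce$ccbffcacbefbbcdf  f
    3  bbcdfacce$ccbffcacbef  f
    4  bcdfacce$ccbffcacbefb  b
    5  befbbcdfacce$ccbffcac  c
    6  bffcacbefbbcdfacce$cc  c
    7  cacbefbbcdfacce$ccbff  f
    8  cbefbbcdfacce$ccbffca  a
    9  cbffcacbefbbcdfacce$c  c
   10  ccbffcacbefbbcdfacce$  $
   11  cce$ccbffcacbefbbcdfa  a
   12  cdfacce$ccbffcacbefbb  b
   13  ce$ccbffcacbefbbcdfac  c
   14  dfacce$ccbffcacbefbbc  c
   15  e$ccbffcacbefbbcdfacc  c
   16  efbbcdfacce$ccbffcacb  b
   17  facce$ccbffcacbefbbcd  d
   18  fbbcdfacce$ccbffcacbe  e
   19  fcacbefbbcdfacce$ccbf  f
   20  ffcacbefbbcdfacce$ccb  b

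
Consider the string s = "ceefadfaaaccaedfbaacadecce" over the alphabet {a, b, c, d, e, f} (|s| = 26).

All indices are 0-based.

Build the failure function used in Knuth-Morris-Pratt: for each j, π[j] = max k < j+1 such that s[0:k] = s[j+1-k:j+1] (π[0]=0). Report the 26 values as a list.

[0, 0, 0, 0, 0, 0, 0, 0, 0, 0, 1, 1, 0, 0, 0, 0, 0, 0, 0, 1, 0, 0, 0, 1, 1, 2]

π[0] = 0
j=1 s[j]='e': π[1]=0 (border '')
j=2 s[j]='e': π[2]=0 (border '')
j=3 s[j]='f': π[3]=0 (border '')
j=4 s[j]='a': π[4]=0 (border '')
j=5 s[j]='d': π[5]=0 (border '')
j=6 s[j]='f': π[6]=0 (border '')
j=7 s[j]='a': π[7]=0 (border '')
j=8 s[j]='a': π[8]=0 (border '')
j=9 s[j]='a': π[9]=0 (border '')
j=10 s[j]='c': π[10]=1 (border 'c')
j=11 s[j]='c': k: 1→0; π[11]=1 (border 'c')
j=12 s[j]='a': k: 1→0; π[12]=0 (border '')
j=13 s[j]='e': π[13]=0 (border '')
j=14 s[j]='d': π[14]=0 (border '')
j=15 s[j]='f': π[15]=0 (border '')
j=16 s[j]='b': π[16]=0 (border '')
j=17 s[j]='a': π[17]=0 (border '')
j=18 s[j]='a': π[18]=0 (border '')
j=19 s[j]='c': π[19]=1 (border 'c')
j=20 s[j]='a': k: 1→0; π[20]=0 (border '')
j=21 s[j]='d': π[21]=0 (border '')
j=22 s[j]='e': π[22]=0 (border '')
j=23 s[j]='c': π[23]=1 (border 'c')
j=24 s[j]='c': k: 1→0; π[24]=1 (border 'c')
j=25 s[j]='e': π[25]=2 (border 'ce')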